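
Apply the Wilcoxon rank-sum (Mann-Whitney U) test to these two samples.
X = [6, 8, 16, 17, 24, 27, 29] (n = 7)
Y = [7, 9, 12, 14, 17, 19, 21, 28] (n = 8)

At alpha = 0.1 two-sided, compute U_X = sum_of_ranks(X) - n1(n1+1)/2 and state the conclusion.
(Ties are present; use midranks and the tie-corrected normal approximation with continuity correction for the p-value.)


Step 1: Combine and sort all 15 observations; assign midranks.
sorted (value, group): (6,X), (7,Y), (8,X), (9,Y), (12,Y), (14,Y), (16,X), (17,X), (17,Y), (19,Y), (21,Y), (24,X), (27,X), (28,Y), (29,X)
ranks: 6->1, 7->2, 8->3, 9->4, 12->5, 14->6, 16->7, 17->8.5, 17->8.5, 19->10, 21->11, 24->12, 27->13, 28->14, 29->15
Step 2: Rank sum for X: R1 = 1 + 3 + 7 + 8.5 + 12 + 13 + 15 = 59.5.
Step 3: U_X = R1 - n1(n1+1)/2 = 59.5 - 7*8/2 = 59.5 - 28 = 31.5.
       U_Y = n1*n2 - U_X = 56 - 31.5 = 24.5.
Step 4: Ties are present, so use the tie-corrected normal approximation (with continuity correction) for the p-value.
Step 5: p-value = 0.728221; compare to alpha = 0.1. fail to reject H0.

U_X = 31.5, p = 0.728221, fail to reject H0 at alpha = 0.1.


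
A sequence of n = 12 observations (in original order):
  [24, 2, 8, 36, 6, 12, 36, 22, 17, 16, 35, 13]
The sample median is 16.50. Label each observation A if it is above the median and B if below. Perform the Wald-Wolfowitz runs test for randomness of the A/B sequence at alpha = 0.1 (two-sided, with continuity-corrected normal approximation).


Step 1: Compute median = 16.50; label A = above, B = below.
Labels in order: ABBABBAAABAB  (n_A = 6, n_B = 6)
Step 2: Count runs R = 8.
Step 3: Under H0 (random ordering), E[R] = 2*n_A*n_B/(n_A+n_B) + 1 = 2*6*6/12 + 1 = 7.0000.
        Var[R] = 2*n_A*n_B*(2*n_A*n_B - n_A - n_B) / ((n_A+n_B)^2 * (n_A+n_B-1)) = 4320/1584 = 2.7273.
        SD[R] = 1.6514.
Step 4: Continuity-corrected z = (R - 0.5 - E[R]) / SD[R] = (8 - 0.5 - 7.0000) / 1.6514 = 0.3028.
Step 5: Two-sided p-value via normal approximation = 2*(1 - Phi(|z|)) = 0.762069.
Step 6: alpha = 0.1. fail to reject H0.

R = 8, z = 0.3028, p = 0.762069, fail to reject H0.


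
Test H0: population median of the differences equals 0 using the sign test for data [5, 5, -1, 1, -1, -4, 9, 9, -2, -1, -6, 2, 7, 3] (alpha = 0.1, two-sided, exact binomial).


Step 1: Discard zero differences. Original n = 14; n_eff = number of nonzero differences = 14.
Nonzero differences (with sign): +5, +5, -1, +1, -1, -4, +9, +9, -2, -1, -6, +2, +7, +3
Step 2: Count signs: positive = 8, negative = 6.
Step 3: Under H0: P(positive) = 0.5, so the number of positives S ~ Bin(14, 0.5).
Step 4: Two-sided exact p-value = sum of Bin(14,0.5) probabilities at or below the observed probability = 0.790527.
Step 5: alpha = 0.1. fail to reject H0.

n_eff = 14, pos = 8, neg = 6, p = 0.790527, fail to reject H0.


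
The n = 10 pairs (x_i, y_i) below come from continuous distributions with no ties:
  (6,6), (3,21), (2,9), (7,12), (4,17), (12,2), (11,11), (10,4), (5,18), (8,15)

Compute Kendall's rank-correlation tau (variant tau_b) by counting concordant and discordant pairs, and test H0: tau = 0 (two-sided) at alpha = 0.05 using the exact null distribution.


Step 1: Enumerate the 45 unordered pairs (i,j) with i<j and classify each by sign(x_j-x_i) * sign(y_j-y_i).
  (1,2):dx=-3,dy=+15->D; (1,3):dx=-4,dy=+3->D; (1,4):dx=+1,dy=+6->C; (1,5):dx=-2,dy=+11->D
  (1,6):dx=+6,dy=-4->D; (1,7):dx=+5,dy=+5->C; (1,8):dx=+4,dy=-2->D; (1,9):dx=-1,dy=+12->D
  (1,10):dx=+2,dy=+9->C; (2,3):dx=-1,dy=-12->C; (2,4):dx=+4,dy=-9->D; (2,5):dx=+1,dy=-4->D
  (2,6):dx=+9,dy=-19->D; (2,7):dx=+8,dy=-10->D; (2,8):dx=+7,dy=-17->D; (2,9):dx=+2,dy=-3->D
  (2,10):dx=+5,dy=-6->D; (3,4):dx=+5,dy=+3->C; (3,5):dx=+2,dy=+8->C; (3,6):dx=+10,dy=-7->D
  (3,7):dx=+9,dy=+2->C; (3,8):dx=+8,dy=-5->D; (3,9):dx=+3,dy=+9->C; (3,10):dx=+6,dy=+6->C
  (4,5):dx=-3,dy=+5->D; (4,6):dx=+5,dy=-10->D; (4,7):dx=+4,dy=-1->D; (4,8):dx=+3,dy=-8->D
  (4,9):dx=-2,dy=+6->D; (4,10):dx=+1,dy=+3->C; (5,6):dx=+8,dy=-15->D; (5,7):dx=+7,dy=-6->D
  (5,8):dx=+6,dy=-13->D; (5,9):dx=+1,dy=+1->C; (5,10):dx=+4,dy=-2->D; (6,7):dx=-1,dy=+9->D
  (6,8):dx=-2,dy=+2->D; (6,9):dx=-7,dy=+16->D; (6,10):dx=-4,dy=+13->D; (7,8):dx=-1,dy=-7->C
  (7,9):dx=-6,dy=+7->D; (7,10):dx=-3,dy=+4->D; (8,9):dx=-5,dy=+14->D; (8,10):dx=-2,dy=+11->D
  (9,10):dx=+3,dy=-3->D
Step 2: C = 12, D = 33, total pairs = 45.
Step 3: tau = (C - D)/(n(n-1)/2) = (12 - 33)/45 = -0.466667.
Step 4: Exact two-sided p-value (enumerate n! = 3628800 permutations of y under H0): p = 0.072550.
Step 5: alpha = 0.05. fail to reject H0.

tau_b = -0.4667 (C=12, D=33), p = 0.072550, fail to reject H0.


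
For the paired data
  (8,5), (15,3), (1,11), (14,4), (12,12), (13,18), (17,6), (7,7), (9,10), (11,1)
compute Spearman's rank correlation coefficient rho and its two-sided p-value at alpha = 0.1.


Step 1: Rank x and y separately (midranks; no ties here).
rank(x): 8->3, 15->9, 1->1, 14->8, 12->6, 13->7, 17->10, 7->2, 9->4, 11->5
rank(y): 5->4, 3->2, 11->8, 4->3, 12->9, 18->10, 6->5, 7->6, 10->7, 1->1
Step 2: d_i = R_x(i) - R_y(i); compute d_i^2.
  (3-4)^2=1, (9-2)^2=49, (1-8)^2=49, (8-3)^2=25, (6-9)^2=9, (7-10)^2=9, (10-5)^2=25, (2-6)^2=16, (4-7)^2=9, (5-1)^2=16
sum(d^2) = 208.
Step 3: rho = 1 - 6*208 / (10*(10^2 - 1)) = 1 - 1248/990 = -0.260606.
Step 4: Under H0, t = rho * sqrt((n-2)/(1-rho^2)) = -0.7635 ~ t(8).
Step 5: Two-sided p-value from the t-distribution with 8 df = 0.467089.
Step 6: alpha = 0.1. fail to reject H0.

rho = -0.2606, p = 0.467089, fail to reject H0 at alpha = 0.1.


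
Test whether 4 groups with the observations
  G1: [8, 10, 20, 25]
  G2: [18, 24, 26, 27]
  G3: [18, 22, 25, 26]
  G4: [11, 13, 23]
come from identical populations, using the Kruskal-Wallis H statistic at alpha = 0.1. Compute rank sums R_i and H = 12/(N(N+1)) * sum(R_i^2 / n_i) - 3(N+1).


Step 1: Combine all N = 15 observations and assign midranks.
sorted (value, group, rank): (8,G1,1), (10,G1,2), (11,G4,3), (13,G4,4), (18,G2,5.5), (18,G3,5.5), (20,G1,7), (22,G3,8), (23,G4,9), (24,G2,10), (25,G1,11.5), (25,G3,11.5), (26,G2,13.5), (26,G3,13.5), (27,G2,15)
Step 2: Sum ranks within each group.
R_1 = 21.5 (n_1 = 4)
R_2 = 44 (n_2 = 4)
R_3 = 38.5 (n_3 = 4)
R_4 = 16 (n_4 = 3)
Step 3: H = 12/(N(N+1)) * sum(R_i^2/n_i) - 3(N+1)
     = 12/(15*16) * (21.5^2/4 + 44^2/4 + 38.5^2/4 + 16^2/3) - 3*16
     = 0.050000 * 1055.46 - 48
     = 4.772917.
Step 4: Ties present; correction factor C = 1 - 18/(15^3 - 15) = 0.994643. Corrected H = 4.772917 / 0.994643 = 4.798624.
Step 5: Under H0, H ~ chi^2(3); p-value = 0.187151.
Step 6: alpha = 0.1. fail to reject H0.

H = 4.7986, df = 3, p = 0.187151, fail to reject H0.


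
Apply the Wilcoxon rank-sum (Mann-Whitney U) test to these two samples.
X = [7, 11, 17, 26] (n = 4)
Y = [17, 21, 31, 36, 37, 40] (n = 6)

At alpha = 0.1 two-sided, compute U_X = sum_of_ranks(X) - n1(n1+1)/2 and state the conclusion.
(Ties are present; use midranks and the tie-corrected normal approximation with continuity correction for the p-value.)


Step 1: Combine and sort all 10 observations; assign midranks.
sorted (value, group): (7,X), (11,X), (17,X), (17,Y), (21,Y), (26,X), (31,Y), (36,Y), (37,Y), (40,Y)
ranks: 7->1, 11->2, 17->3.5, 17->3.5, 21->5, 26->6, 31->7, 36->8, 37->9, 40->10
Step 2: Rank sum for X: R1 = 1 + 2 + 3.5 + 6 = 12.5.
Step 3: U_X = R1 - n1(n1+1)/2 = 12.5 - 4*5/2 = 12.5 - 10 = 2.5.
       U_Y = n1*n2 - U_X = 24 - 2.5 = 21.5.
Step 4: Ties are present, so use the tie-corrected normal approximation (with continuity correction) for the p-value.
Step 5: p-value = 0.054273; compare to alpha = 0.1. reject H0.

U_X = 2.5, p = 0.054273, reject H0 at alpha = 0.1.


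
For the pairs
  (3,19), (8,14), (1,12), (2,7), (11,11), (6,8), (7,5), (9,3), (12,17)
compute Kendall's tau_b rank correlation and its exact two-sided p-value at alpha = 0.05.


Step 1: Enumerate the 36 unordered pairs (i,j) with i<j and classify each by sign(x_j-x_i) * sign(y_j-y_i).
  (1,2):dx=+5,dy=-5->D; (1,3):dx=-2,dy=-7->C; (1,4):dx=-1,dy=-12->C; (1,5):dx=+8,dy=-8->D
  (1,6):dx=+3,dy=-11->D; (1,7):dx=+4,dy=-14->D; (1,8):dx=+6,dy=-16->D; (1,9):dx=+9,dy=-2->D
  (2,3):dx=-7,dy=-2->C; (2,4):dx=-6,dy=-7->C; (2,5):dx=+3,dy=-3->D; (2,6):dx=-2,dy=-6->C
  (2,7):dx=-1,dy=-9->C; (2,8):dx=+1,dy=-11->D; (2,9):dx=+4,dy=+3->C; (3,4):dx=+1,dy=-5->D
  (3,5):dx=+10,dy=-1->D; (3,6):dx=+5,dy=-4->D; (3,7):dx=+6,dy=-7->D; (3,8):dx=+8,dy=-9->D
  (3,9):dx=+11,dy=+5->C; (4,5):dx=+9,dy=+4->C; (4,6):dx=+4,dy=+1->C; (4,7):dx=+5,dy=-2->D
  (4,8):dx=+7,dy=-4->D; (4,9):dx=+10,dy=+10->C; (5,6):dx=-5,dy=-3->C; (5,7):dx=-4,dy=-6->C
  (5,8):dx=-2,dy=-8->C; (5,9):dx=+1,dy=+6->C; (6,7):dx=+1,dy=-3->D; (6,8):dx=+3,dy=-5->D
  (6,9):dx=+6,dy=+9->C; (7,8):dx=+2,dy=-2->D; (7,9):dx=+5,dy=+12->C; (8,9):dx=+3,dy=+14->C
Step 2: C = 18, D = 18, total pairs = 36.
Step 3: tau = (C - D)/(n(n-1)/2) = (18 - 18)/36 = 0.000000.
Step 4: Exact two-sided p-value (enumerate n! = 362880 permutations of y under H0): p = 1.000000.
Step 5: alpha = 0.05. fail to reject H0.

tau_b = 0.0000 (C=18, D=18), p = 1.000000, fail to reject H0.


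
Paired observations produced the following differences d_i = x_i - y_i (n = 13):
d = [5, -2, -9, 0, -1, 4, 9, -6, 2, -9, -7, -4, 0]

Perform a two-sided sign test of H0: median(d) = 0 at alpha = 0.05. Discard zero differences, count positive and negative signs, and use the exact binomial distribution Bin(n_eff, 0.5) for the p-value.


Step 1: Discard zero differences. Original n = 13; n_eff = number of nonzero differences = 11.
Nonzero differences (with sign): +5, -2, -9, -1, +4, +9, -6, +2, -9, -7, -4
Step 2: Count signs: positive = 4, negative = 7.
Step 3: Under H0: P(positive) = 0.5, so the number of positives S ~ Bin(11, 0.5).
Step 4: Two-sided exact p-value = sum of Bin(11,0.5) probabilities at or below the observed probability = 0.548828.
Step 5: alpha = 0.05. fail to reject H0.

n_eff = 11, pos = 4, neg = 7, p = 0.548828, fail to reject H0.


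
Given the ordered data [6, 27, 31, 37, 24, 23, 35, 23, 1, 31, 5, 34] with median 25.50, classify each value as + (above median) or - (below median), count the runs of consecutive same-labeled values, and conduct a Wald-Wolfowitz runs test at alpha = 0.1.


Step 1: Compute median = 25.50; label A = above, B = below.
Labels in order: BAAABBABBABA  (n_A = 6, n_B = 6)
Step 2: Count runs R = 8.
Step 3: Under H0 (random ordering), E[R] = 2*n_A*n_B/(n_A+n_B) + 1 = 2*6*6/12 + 1 = 7.0000.
        Var[R] = 2*n_A*n_B*(2*n_A*n_B - n_A - n_B) / ((n_A+n_B)^2 * (n_A+n_B-1)) = 4320/1584 = 2.7273.
        SD[R] = 1.6514.
Step 4: Continuity-corrected z = (R - 0.5 - E[R]) / SD[R] = (8 - 0.5 - 7.0000) / 1.6514 = 0.3028.
Step 5: Two-sided p-value via normal approximation = 2*(1 - Phi(|z|)) = 0.762069.
Step 6: alpha = 0.1. fail to reject H0.

R = 8, z = 0.3028, p = 0.762069, fail to reject H0.


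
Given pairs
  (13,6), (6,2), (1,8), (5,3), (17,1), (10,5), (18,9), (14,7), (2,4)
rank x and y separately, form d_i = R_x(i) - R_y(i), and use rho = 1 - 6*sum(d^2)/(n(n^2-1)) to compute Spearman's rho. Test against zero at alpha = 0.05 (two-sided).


Step 1: Rank x and y separately (midranks; no ties here).
rank(x): 13->6, 6->4, 1->1, 5->3, 17->8, 10->5, 18->9, 14->7, 2->2
rank(y): 6->6, 2->2, 8->8, 3->3, 1->1, 5->5, 9->9, 7->7, 4->4
Step 2: d_i = R_x(i) - R_y(i); compute d_i^2.
  (6-6)^2=0, (4-2)^2=4, (1-8)^2=49, (3-3)^2=0, (8-1)^2=49, (5-5)^2=0, (9-9)^2=0, (7-7)^2=0, (2-4)^2=4
sum(d^2) = 106.
Step 3: rho = 1 - 6*106 / (9*(9^2 - 1)) = 1 - 636/720 = 0.116667.
Step 4: Under H0, t = rho * sqrt((n-2)/(1-rho^2)) = 0.3108 ~ t(7).
Step 5: Two-sided p-value from the t-distribution with 7 df = 0.765008.
Step 6: alpha = 0.05. fail to reject H0.

rho = 0.1167, p = 0.765008, fail to reject H0 at alpha = 0.05.


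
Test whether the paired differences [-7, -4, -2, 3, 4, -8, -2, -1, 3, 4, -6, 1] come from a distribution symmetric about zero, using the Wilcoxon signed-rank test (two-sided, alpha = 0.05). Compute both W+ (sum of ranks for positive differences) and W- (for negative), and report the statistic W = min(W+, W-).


Step 1: Drop any zero differences (none here) and take |d_i|.
|d| = [7, 4, 2, 3, 4, 8, 2, 1, 3, 4, 6, 1]
Step 2: Midrank |d_i| (ties get averaged ranks).
ranks: |7|->11, |4|->8, |2|->3.5, |3|->5.5, |4|->8, |8|->12, |2|->3.5, |1|->1.5, |3|->5.5, |4|->8, |6|->10, |1|->1.5
Step 3: Attach original signs; sum ranks with positive sign and with negative sign.
W+ = 5.5 + 8 + 5.5 + 8 + 1.5 = 28.5
W- = 11 + 8 + 3.5 + 12 + 3.5 + 1.5 + 10 = 49.5
(Check: W+ + W- = 78 should equal n(n+1)/2 = 78.)
Step 4: Test statistic W = min(W+, W-) = 28.5.
Step 5: Ties in |d|, so use the tie-corrected normal approximation.
        E[W] = n(n+1)/4 = 12*13/4 = 39.
        Tie groups: |d|=1 (t=2), |d|=2 (t=2), |d|=3 (t=2), |d|=4 (t=3); sum(t^3 - t) = 42.
        Var[W] = n(n+1)(2n+1)/24 - sum(t^3-t)/48 = 3900/24 - 42/48 = 161.625.
        z = (W - E[W]) / sqrt(Var[W]) = (28.5 - 39) / 12.7132 = -0.8259.
        Two-sided p = 2*Phi(z) = 0.408853.
Step 6: alpha = 0.05. fail to reject H0.

W+ = 28.5, W- = 49.5, W = min = 28.5, p = 0.408853, fail to reject H0.


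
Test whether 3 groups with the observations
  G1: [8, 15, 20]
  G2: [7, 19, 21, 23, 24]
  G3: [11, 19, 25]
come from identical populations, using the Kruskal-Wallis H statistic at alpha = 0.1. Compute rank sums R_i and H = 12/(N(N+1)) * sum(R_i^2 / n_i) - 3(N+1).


Step 1: Combine all N = 11 observations and assign midranks.
sorted (value, group, rank): (7,G2,1), (8,G1,2), (11,G3,3), (15,G1,4), (19,G2,5.5), (19,G3,5.5), (20,G1,7), (21,G2,8), (23,G2,9), (24,G2,10), (25,G3,11)
Step 2: Sum ranks within each group.
R_1 = 13 (n_1 = 3)
R_2 = 33.5 (n_2 = 5)
R_3 = 19.5 (n_3 = 3)
Step 3: H = 12/(N(N+1)) * sum(R_i^2/n_i) - 3(N+1)
     = 12/(11*12) * (13^2/3 + 33.5^2/5 + 19.5^2/3) - 3*12
     = 0.090909 * 407.533 - 36
     = 1.048485.
Step 4: Ties present; correction factor C = 1 - 6/(11^3 - 11) = 0.995455. Corrected H = 1.048485 / 0.995455 = 1.053272.
Step 5: Under H0, H ~ chi^2(2); p-value = 0.590588.
Step 6: alpha = 0.1. fail to reject H0.

H = 1.0533, df = 2, p = 0.590588, fail to reject H0.


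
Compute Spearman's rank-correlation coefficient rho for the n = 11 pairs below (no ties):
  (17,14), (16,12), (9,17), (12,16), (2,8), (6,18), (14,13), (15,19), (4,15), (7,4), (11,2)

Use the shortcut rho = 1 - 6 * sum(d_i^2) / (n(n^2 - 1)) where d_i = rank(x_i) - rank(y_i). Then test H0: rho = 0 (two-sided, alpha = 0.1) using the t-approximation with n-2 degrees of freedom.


Step 1: Rank x and y separately (midranks; no ties here).
rank(x): 17->11, 16->10, 9->5, 12->7, 2->1, 6->3, 14->8, 15->9, 4->2, 7->4, 11->6
rank(y): 14->6, 12->4, 17->9, 16->8, 8->3, 18->10, 13->5, 19->11, 15->7, 4->2, 2->1
Step 2: d_i = R_x(i) - R_y(i); compute d_i^2.
  (11-6)^2=25, (10-4)^2=36, (5-9)^2=16, (7-8)^2=1, (1-3)^2=4, (3-10)^2=49, (8-5)^2=9, (9-11)^2=4, (2-7)^2=25, (4-2)^2=4, (6-1)^2=25
sum(d^2) = 198.
Step 3: rho = 1 - 6*198 / (11*(11^2 - 1)) = 1 - 1188/1320 = 0.100000.
Step 4: Under H0, t = rho * sqrt((n-2)/(1-rho^2)) = 0.3015 ~ t(9).
Step 5: Two-sided p-value from the t-distribution with 9 df = 0.769875.
Step 6: alpha = 0.1. fail to reject H0.

rho = 0.1000, p = 0.769875, fail to reject H0 at alpha = 0.1.


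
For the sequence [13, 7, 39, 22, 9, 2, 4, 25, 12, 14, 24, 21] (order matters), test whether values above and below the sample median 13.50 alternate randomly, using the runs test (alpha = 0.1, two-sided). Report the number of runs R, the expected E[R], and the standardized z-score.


Step 1: Compute median = 13.50; label A = above, B = below.
Labels in order: BBAABBBABAAA  (n_A = 6, n_B = 6)
Step 2: Count runs R = 6.
Step 3: Under H0 (random ordering), E[R] = 2*n_A*n_B/(n_A+n_B) + 1 = 2*6*6/12 + 1 = 7.0000.
        Var[R] = 2*n_A*n_B*(2*n_A*n_B - n_A - n_B) / ((n_A+n_B)^2 * (n_A+n_B-1)) = 4320/1584 = 2.7273.
        SD[R] = 1.6514.
Step 4: Continuity-corrected z = (R + 0.5 - E[R]) / SD[R] = (6 + 0.5 - 7.0000) / 1.6514 = -0.3028.
Step 5: Two-sided p-value via normal approximation = 2*(1 - Phi(|z|)) = 0.762069.
Step 6: alpha = 0.1. fail to reject H0.

R = 6, z = -0.3028, p = 0.762069, fail to reject H0.


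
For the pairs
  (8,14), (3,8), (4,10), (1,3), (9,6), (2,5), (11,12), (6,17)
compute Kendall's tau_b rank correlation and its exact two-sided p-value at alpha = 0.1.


Step 1: Enumerate the 28 unordered pairs (i,j) with i<j and classify each by sign(x_j-x_i) * sign(y_j-y_i).
  (1,2):dx=-5,dy=-6->C; (1,3):dx=-4,dy=-4->C; (1,4):dx=-7,dy=-11->C; (1,5):dx=+1,dy=-8->D
  (1,6):dx=-6,dy=-9->C; (1,7):dx=+3,dy=-2->D; (1,8):dx=-2,dy=+3->D; (2,3):dx=+1,dy=+2->C
  (2,4):dx=-2,dy=-5->C; (2,5):dx=+6,dy=-2->D; (2,6):dx=-1,dy=-3->C; (2,7):dx=+8,dy=+4->C
  (2,8):dx=+3,dy=+9->C; (3,4):dx=-3,dy=-7->C; (3,5):dx=+5,dy=-4->D; (3,6):dx=-2,dy=-5->C
  (3,7):dx=+7,dy=+2->C; (3,8):dx=+2,dy=+7->C; (4,5):dx=+8,dy=+3->C; (4,6):dx=+1,dy=+2->C
  (4,7):dx=+10,dy=+9->C; (4,8):dx=+5,dy=+14->C; (5,6):dx=-7,dy=-1->C; (5,7):dx=+2,dy=+6->C
  (5,8):dx=-3,dy=+11->D; (6,7):dx=+9,dy=+7->C; (6,8):dx=+4,dy=+12->C; (7,8):dx=-5,dy=+5->D
Step 2: C = 21, D = 7, total pairs = 28.
Step 3: tau = (C - D)/(n(n-1)/2) = (21 - 7)/28 = 0.500000.
Step 4: Exact two-sided p-value (enumerate n! = 40320 permutations of y under H0): p = 0.108681.
Step 5: alpha = 0.1. fail to reject H0.

tau_b = 0.5000 (C=21, D=7), p = 0.108681, fail to reject H0.


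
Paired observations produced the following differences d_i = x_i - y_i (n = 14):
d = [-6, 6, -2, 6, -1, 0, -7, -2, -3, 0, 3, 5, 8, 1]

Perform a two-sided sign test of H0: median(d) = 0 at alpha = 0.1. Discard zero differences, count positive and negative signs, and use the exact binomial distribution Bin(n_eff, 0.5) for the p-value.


Step 1: Discard zero differences. Original n = 14; n_eff = number of nonzero differences = 12.
Nonzero differences (with sign): -6, +6, -2, +6, -1, -7, -2, -3, +3, +5, +8, +1
Step 2: Count signs: positive = 6, negative = 6.
Step 3: Under H0: P(positive) = 0.5, so the number of positives S ~ Bin(12, 0.5).
Step 4: Two-sided exact p-value = sum of Bin(12,0.5) probabilities at or below the observed probability = 1.000000.
Step 5: alpha = 0.1. fail to reject H0.

n_eff = 12, pos = 6, neg = 6, p = 1.000000, fail to reject H0.


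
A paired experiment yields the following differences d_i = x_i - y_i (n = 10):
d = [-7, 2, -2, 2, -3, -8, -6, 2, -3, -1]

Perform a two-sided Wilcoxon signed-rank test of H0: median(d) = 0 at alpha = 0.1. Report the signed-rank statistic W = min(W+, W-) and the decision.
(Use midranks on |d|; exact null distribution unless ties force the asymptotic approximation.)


Step 1: Drop any zero differences (none here) and take |d_i|.
|d| = [7, 2, 2, 2, 3, 8, 6, 2, 3, 1]
Step 2: Midrank |d_i| (ties get averaged ranks).
ranks: |7|->9, |2|->3.5, |2|->3.5, |2|->3.5, |3|->6.5, |8|->10, |6|->8, |2|->3.5, |3|->6.5, |1|->1
Step 3: Attach original signs; sum ranks with positive sign and with negative sign.
W+ = 3.5 + 3.5 + 3.5 = 10.5
W- = 9 + 3.5 + 6.5 + 10 + 8 + 6.5 + 1 = 44.5
(Check: W+ + W- = 55 should equal n(n+1)/2 = 55.)
Step 4: Test statistic W = min(W+, W-) = 10.5.
Step 5: Ties in |d|, so use the tie-corrected normal approximation.
        E[W] = n(n+1)/4 = 10*11/4 = 27.5.
        Tie groups: |d|=2 (t=4), |d|=3 (t=2); sum(t^3 - t) = 66.
        Var[W] = n(n+1)(2n+1)/24 - sum(t^3-t)/48 = 2310/24 - 66/48 = 94.875.
        z = (W - E[W]) / sqrt(Var[W]) = (10.5 - 27.5) / 9.7404 = -1.7453.
        Two-sided p = 2*Phi(z) = 0.080931.
Step 6: alpha = 0.1. reject H0.

W+ = 10.5, W- = 44.5, W = min = 10.5, p = 0.080931, reject H0.


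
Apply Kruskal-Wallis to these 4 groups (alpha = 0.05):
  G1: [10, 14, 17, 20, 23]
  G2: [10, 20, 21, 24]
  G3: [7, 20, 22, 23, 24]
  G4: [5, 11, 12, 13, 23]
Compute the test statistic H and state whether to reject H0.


Step 1: Combine all N = 19 observations and assign midranks.
sorted (value, group, rank): (5,G4,1), (7,G3,2), (10,G1,3.5), (10,G2,3.5), (11,G4,5), (12,G4,6), (13,G4,7), (14,G1,8), (17,G1,9), (20,G1,11), (20,G2,11), (20,G3,11), (21,G2,13), (22,G3,14), (23,G1,16), (23,G3,16), (23,G4,16), (24,G2,18.5), (24,G3,18.5)
Step 2: Sum ranks within each group.
R_1 = 47.5 (n_1 = 5)
R_2 = 46 (n_2 = 4)
R_3 = 61.5 (n_3 = 5)
R_4 = 35 (n_4 = 5)
Step 3: H = 12/(N(N+1)) * sum(R_i^2/n_i) - 3(N+1)
     = 12/(19*20) * (47.5^2/5 + 46^2/4 + 61.5^2/5 + 35^2/5) - 3*20
     = 0.031579 * 1981.7 - 60
     = 2.580000.
Step 4: Ties present; correction factor C = 1 - 60/(19^3 - 19) = 0.991228. Corrected H = 2.580000 / 0.991228 = 2.602832.
Step 5: Under H0, H ~ chi^2(3); p-value = 0.456993.
Step 6: alpha = 0.05. fail to reject H0.

H = 2.6028, df = 3, p = 0.456993, fail to reject H0.


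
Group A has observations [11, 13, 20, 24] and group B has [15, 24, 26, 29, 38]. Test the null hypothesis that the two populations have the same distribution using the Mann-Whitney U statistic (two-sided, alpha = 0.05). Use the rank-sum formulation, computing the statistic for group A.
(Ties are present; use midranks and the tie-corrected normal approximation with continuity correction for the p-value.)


Step 1: Combine and sort all 9 observations; assign midranks.
sorted (value, group): (11,X), (13,X), (15,Y), (20,X), (24,X), (24,Y), (26,Y), (29,Y), (38,Y)
ranks: 11->1, 13->2, 15->3, 20->4, 24->5.5, 24->5.5, 26->7, 29->8, 38->9
Step 2: Rank sum for X: R1 = 1 + 2 + 4 + 5.5 = 12.5.
Step 3: U_X = R1 - n1(n1+1)/2 = 12.5 - 4*5/2 = 12.5 - 10 = 2.5.
       U_Y = n1*n2 - U_X = 20 - 2.5 = 17.5.
Step 4: Ties are present, so use the tie-corrected normal approximation (with continuity correction) for the p-value.
Step 5: p-value = 0.085100; compare to alpha = 0.05. fail to reject H0.

U_X = 2.5, p = 0.085100, fail to reject H0 at alpha = 0.05.


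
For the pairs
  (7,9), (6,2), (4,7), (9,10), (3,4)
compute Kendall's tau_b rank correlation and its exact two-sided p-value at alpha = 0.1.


Step 1: Enumerate the 10 unordered pairs (i,j) with i<j and classify each by sign(x_j-x_i) * sign(y_j-y_i).
  (1,2):dx=-1,dy=-7->C; (1,3):dx=-3,dy=-2->C; (1,4):dx=+2,dy=+1->C; (1,5):dx=-4,dy=-5->C
  (2,3):dx=-2,dy=+5->D; (2,4):dx=+3,dy=+8->C; (2,5):dx=-3,dy=+2->D; (3,4):dx=+5,dy=+3->C
  (3,5):dx=-1,dy=-3->C; (4,5):dx=-6,dy=-6->C
Step 2: C = 8, D = 2, total pairs = 10.
Step 3: tau = (C - D)/(n(n-1)/2) = (8 - 2)/10 = 0.600000.
Step 4: Exact two-sided p-value (enumerate n! = 120 permutations of y under H0): p = 0.233333.
Step 5: alpha = 0.1. fail to reject H0.

tau_b = 0.6000 (C=8, D=2), p = 0.233333, fail to reject H0.


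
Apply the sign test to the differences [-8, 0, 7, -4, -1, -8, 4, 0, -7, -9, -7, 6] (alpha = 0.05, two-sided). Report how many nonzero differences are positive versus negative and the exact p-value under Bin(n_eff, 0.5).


Step 1: Discard zero differences. Original n = 12; n_eff = number of nonzero differences = 10.
Nonzero differences (with sign): -8, +7, -4, -1, -8, +4, -7, -9, -7, +6
Step 2: Count signs: positive = 3, negative = 7.
Step 3: Under H0: P(positive) = 0.5, so the number of positives S ~ Bin(10, 0.5).
Step 4: Two-sided exact p-value = sum of Bin(10,0.5) probabilities at or below the observed probability = 0.343750.
Step 5: alpha = 0.05. fail to reject H0.

n_eff = 10, pos = 3, neg = 7, p = 0.343750, fail to reject H0.


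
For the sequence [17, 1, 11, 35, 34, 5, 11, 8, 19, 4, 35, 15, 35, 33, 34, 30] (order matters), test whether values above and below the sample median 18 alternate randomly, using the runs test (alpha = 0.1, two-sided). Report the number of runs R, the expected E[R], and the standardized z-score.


Step 1: Compute median = 18; label A = above, B = below.
Labels in order: BBBAABBBABABAAAA  (n_A = 8, n_B = 8)
Step 2: Count runs R = 8.
Step 3: Under H0 (random ordering), E[R] = 2*n_A*n_B/(n_A+n_B) + 1 = 2*8*8/16 + 1 = 9.0000.
        Var[R] = 2*n_A*n_B*(2*n_A*n_B - n_A - n_B) / ((n_A+n_B)^2 * (n_A+n_B-1)) = 14336/3840 = 3.7333.
        SD[R] = 1.9322.
Step 4: Continuity-corrected z = (R + 0.5 - E[R]) / SD[R] = (8 + 0.5 - 9.0000) / 1.9322 = -0.2588.
Step 5: Two-sided p-value via normal approximation = 2*(1 - Phi(|z|)) = 0.795809.
Step 6: alpha = 0.1. fail to reject H0.

R = 8, z = -0.2588, p = 0.795809, fail to reject H0.


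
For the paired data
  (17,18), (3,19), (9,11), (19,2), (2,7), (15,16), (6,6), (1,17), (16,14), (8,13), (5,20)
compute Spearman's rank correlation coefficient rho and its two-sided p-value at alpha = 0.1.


Step 1: Rank x and y separately (midranks; no ties here).
rank(x): 17->10, 3->3, 9->7, 19->11, 2->2, 15->8, 6->5, 1->1, 16->9, 8->6, 5->4
rank(y): 18->9, 19->10, 11->4, 2->1, 7->3, 16->7, 6->2, 17->8, 14->6, 13->5, 20->11
Step 2: d_i = R_x(i) - R_y(i); compute d_i^2.
  (10-9)^2=1, (3-10)^2=49, (7-4)^2=9, (11-1)^2=100, (2-3)^2=1, (8-7)^2=1, (5-2)^2=9, (1-8)^2=49, (9-6)^2=9, (6-5)^2=1, (4-11)^2=49
sum(d^2) = 278.
Step 3: rho = 1 - 6*278 / (11*(11^2 - 1)) = 1 - 1668/1320 = -0.263636.
Step 4: Under H0, t = rho * sqrt((n-2)/(1-rho^2)) = -0.8199 ~ t(9).
Step 5: Two-sided p-value from the t-distribution with 9 df = 0.433441.
Step 6: alpha = 0.1. fail to reject H0.

rho = -0.2636, p = 0.433441, fail to reject H0 at alpha = 0.1.


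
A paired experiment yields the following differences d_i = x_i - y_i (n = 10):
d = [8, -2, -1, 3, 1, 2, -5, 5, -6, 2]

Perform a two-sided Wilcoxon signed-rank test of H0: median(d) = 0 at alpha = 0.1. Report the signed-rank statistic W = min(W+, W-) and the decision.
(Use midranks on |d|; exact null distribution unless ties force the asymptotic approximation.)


Step 1: Drop any zero differences (none here) and take |d_i|.
|d| = [8, 2, 1, 3, 1, 2, 5, 5, 6, 2]
Step 2: Midrank |d_i| (ties get averaged ranks).
ranks: |8|->10, |2|->4, |1|->1.5, |3|->6, |1|->1.5, |2|->4, |5|->7.5, |5|->7.5, |6|->9, |2|->4
Step 3: Attach original signs; sum ranks with positive sign and with negative sign.
W+ = 10 + 6 + 1.5 + 4 + 7.5 + 4 = 33
W- = 4 + 1.5 + 7.5 + 9 = 22
(Check: W+ + W- = 55 should equal n(n+1)/2 = 55.)
Step 4: Test statistic W = min(W+, W-) = 22.
Step 5: Ties in |d|, so use the tie-corrected normal approximation.
        E[W] = n(n+1)/4 = 10*11/4 = 27.5.
        Tie groups: |d|=1 (t=2), |d|=2 (t=3), |d|=5 (t=2); sum(t^3 - t) = 36.
        Var[W] = n(n+1)(2n+1)/24 - sum(t^3-t)/48 = 2310/24 - 36/48 = 95.5.
        z = (W - E[W]) / sqrt(Var[W]) = (22 - 27.5) / 9.7724 = -0.5628.
        Two-sided p = 2*Phi(z) = 0.573565.
Step 6: alpha = 0.1. fail to reject H0.

W+ = 33, W- = 22, W = min = 22, p = 0.573565, fail to reject H0.


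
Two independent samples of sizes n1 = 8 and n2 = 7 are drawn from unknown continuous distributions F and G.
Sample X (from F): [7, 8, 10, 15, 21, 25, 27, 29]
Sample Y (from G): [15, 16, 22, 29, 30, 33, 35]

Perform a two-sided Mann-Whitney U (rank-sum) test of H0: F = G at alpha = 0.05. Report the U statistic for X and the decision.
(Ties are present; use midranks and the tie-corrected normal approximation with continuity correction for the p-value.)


Step 1: Combine and sort all 15 observations; assign midranks.
sorted (value, group): (7,X), (8,X), (10,X), (15,X), (15,Y), (16,Y), (21,X), (22,Y), (25,X), (27,X), (29,X), (29,Y), (30,Y), (33,Y), (35,Y)
ranks: 7->1, 8->2, 10->3, 15->4.5, 15->4.5, 16->6, 21->7, 22->8, 25->9, 27->10, 29->11.5, 29->11.5, 30->13, 33->14, 35->15
Step 2: Rank sum for X: R1 = 1 + 2 + 3 + 4.5 + 7 + 9 + 10 + 11.5 = 48.
Step 3: U_X = R1 - n1(n1+1)/2 = 48 - 8*9/2 = 48 - 36 = 12.
       U_Y = n1*n2 - U_X = 56 - 12 = 44.
Step 4: Ties are present, so use the tie-corrected normal approximation (with continuity correction) for the p-value.
Step 5: p-value = 0.072337; compare to alpha = 0.05. fail to reject H0.

U_X = 12, p = 0.072337, fail to reject H0 at alpha = 0.05.


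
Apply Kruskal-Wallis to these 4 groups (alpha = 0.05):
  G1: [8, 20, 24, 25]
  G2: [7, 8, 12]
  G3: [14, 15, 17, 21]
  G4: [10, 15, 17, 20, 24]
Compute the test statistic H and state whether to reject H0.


Step 1: Combine all N = 16 observations and assign midranks.
sorted (value, group, rank): (7,G2,1), (8,G1,2.5), (8,G2,2.5), (10,G4,4), (12,G2,5), (14,G3,6), (15,G3,7.5), (15,G4,7.5), (17,G3,9.5), (17,G4,9.5), (20,G1,11.5), (20,G4,11.5), (21,G3,13), (24,G1,14.5), (24,G4,14.5), (25,G1,16)
Step 2: Sum ranks within each group.
R_1 = 44.5 (n_1 = 4)
R_2 = 8.5 (n_2 = 3)
R_3 = 36 (n_3 = 4)
R_4 = 47 (n_4 = 5)
Step 3: H = 12/(N(N+1)) * sum(R_i^2/n_i) - 3(N+1)
     = 12/(16*17) * (44.5^2/4 + 8.5^2/3 + 36^2/4 + 47^2/5) - 3*17
     = 0.044118 * 1284.95 - 51
     = 5.688787.
Step 4: Ties present; correction factor C = 1 - 30/(16^3 - 16) = 0.992647. Corrected H = 5.688787 / 0.992647 = 5.730926.
Step 5: Under H0, H ~ chi^2(3); p-value = 0.125461.
Step 6: alpha = 0.05. fail to reject H0.

H = 5.7309, df = 3, p = 0.125461, fail to reject H0.


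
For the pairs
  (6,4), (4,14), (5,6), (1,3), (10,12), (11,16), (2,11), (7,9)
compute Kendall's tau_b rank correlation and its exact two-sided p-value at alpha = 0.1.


Step 1: Enumerate the 28 unordered pairs (i,j) with i<j and classify each by sign(x_j-x_i) * sign(y_j-y_i).
  (1,2):dx=-2,dy=+10->D; (1,3):dx=-1,dy=+2->D; (1,4):dx=-5,dy=-1->C; (1,5):dx=+4,dy=+8->C
  (1,6):dx=+5,dy=+12->C; (1,7):dx=-4,dy=+7->D; (1,8):dx=+1,dy=+5->C; (2,3):dx=+1,dy=-8->D
  (2,4):dx=-3,dy=-11->C; (2,5):dx=+6,dy=-2->D; (2,6):dx=+7,dy=+2->C; (2,7):dx=-2,dy=-3->C
  (2,8):dx=+3,dy=-5->D; (3,4):dx=-4,dy=-3->C; (3,5):dx=+5,dy=+6->C; (3,6):dx=+6,dy=+10->C
  (3,7):dx=-3,dy=+5->D; (3,8):dx=+2,dy=+3->C; (4,5):dx=+9,dy=+9->C; (4,6):dx=+10,dy=+13->C
  (4,7):dx=+1,dy=+8->C; (4,8):dx=+6,dy=+6->C; (5,6):dx=+1,dy=+4->C; (5,7):dx=-8,dy=-1->C
  (5,8):dx=-3,dy=-3->C; (6,7):dx=-9,dy=-5->C; (6,8):dx=-4,dy=-7->C; (7,8):dx=+5,dy=-2->D
Step 2: C = 20, D = 8, total pairs = 28.
Step 3: tau = (C - D)/(n(n-1)/2) = (20 - 8)/28 = 0.428571.
Step 4: Exact two-sided p-value (enumerate n! = 40320 permutations of y under H0): p = 0.178869.
Step 5: alpha = 0.1. fail to reject H0.

tau_b = 0.4286 (C=20, D=8), p = 0.178869, fail to reject H0.


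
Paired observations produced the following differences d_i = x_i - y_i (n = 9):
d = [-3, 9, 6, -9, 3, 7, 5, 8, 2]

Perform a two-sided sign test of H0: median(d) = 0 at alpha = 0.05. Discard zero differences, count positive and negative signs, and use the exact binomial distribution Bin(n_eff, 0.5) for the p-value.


Step 1: Discard zero differences. Original n = 9; n_eff = number of nonzero differences = 9.
Nonzero differences (with sign): -3, +9, +6, -9, +3, +7, +5, +8, +2
Step 2: Count signs: positive = 7, negative = 2.
Step 3: Under H0: P(positive) = 0.5, so the number of positives S ~ Bin(9, 0.5).
Step 4: Two-sided exact p-value = sum of Bin(9,0.5) probabilities at or below the observed probability = 0.179688.
Step 5: alpha = 0.05. fail to reject H0.

n_eff = 9, pos = 7, neg = 2, p = 0.179688, fail to reject H0.


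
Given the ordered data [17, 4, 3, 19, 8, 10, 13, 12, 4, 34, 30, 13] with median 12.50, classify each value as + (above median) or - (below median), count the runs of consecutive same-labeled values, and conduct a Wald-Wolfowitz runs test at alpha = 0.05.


Step 1: Compute median = 12.50; label A = above, B = below.
Labels in order: ABBABBABBAAA  (n_A = 6, n_B = 6)
Step 2: Count runs R = 7.
Step 3: Under H0 (random ordering), E[R] = 2*n_A*n_B/(n_A+n_B) + 1 = 2*6*6/12 + 1 = 7.0000.
        Var[R] = 2*n_A*n_B*(2*n_A*n_B - n_A - n_B) / ((n_A+n_B)^2 * (n_A+n_B-1)) = 4320/1584 = 2.7273.
        SD[R] = 1.6514.
Step 4: R = E[R], so z = 0 with no continuity correction.
Step 5: Two-sided p-value via normal approximation = 2*(1 - Phi(|z|)) = 1.000000.
Step 6: alpha = 0.05. fail to reject H0.

R = 7, z = 0.0000, p = 1.000000, fail to reject H0.


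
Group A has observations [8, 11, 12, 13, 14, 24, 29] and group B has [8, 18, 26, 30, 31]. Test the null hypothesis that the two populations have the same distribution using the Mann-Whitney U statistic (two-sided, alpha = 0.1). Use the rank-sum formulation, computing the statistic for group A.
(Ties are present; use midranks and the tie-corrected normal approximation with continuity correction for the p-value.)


Step 1: Combine and sort all 12 observations; assign midranks.
sorted (value, group): (8,X), (8,Y), (11,X), (12,X), (13,X), (14,X), (18,Y), (24,X), (26,Y), (29,X), (30,Y), (31,Y)
ranks: 8->1.5, 8->1.5, 11->3, 12->4, 13->5, 14->6, 18->7, 24->8, 26->9, 29->10, 30->11, 31->12
Step 2: Rank sum for X: R1 = 1.5 + 3 + 4 + 5 + 6 + 8 + 10 = 37.5.
Step 3: U_X = R1 - n1(n1+1)/2 = 37.5 - 7*8/2 = 37.5 - 28 = 9.5.
       U_Y = n1*n2 - U_X = 35 - 9.5 = 25.5.
Step 4: Ties are present, so use the tie-corrected normal approximation (with continuity correction) for the p-value.
Step 5: p-value = 0.222415; compare to alpha = 0.1. fail to reject H0.

U_X = 9.5, p = 0.222415, fail to reject H0 at alpha = 0.1.


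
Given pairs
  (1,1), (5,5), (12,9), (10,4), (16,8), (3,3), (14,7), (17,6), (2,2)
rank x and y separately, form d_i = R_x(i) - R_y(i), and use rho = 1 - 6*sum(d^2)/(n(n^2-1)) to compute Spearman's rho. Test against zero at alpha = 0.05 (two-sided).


Step 1: Rank x and y separately (midranks; no ties here).
rank(x): 1->1, 5->4, 12->6, 10->5, 16->8, 3->3, 14->7, 17->9, 2->2
rank(y): 1->1, 5->5, 9->9, 4->4, 8->8, 3->3, 7->7, 6->6, 2->2
Step 2: d_i = R_x(i) - R_y(i); compute d_i^2.
  (1-1)^2=0, (4-5)^2=1, (6-9)^2=9, (5-4)^2=1, (8-8)^2=0, (3-3)^2=0, (7-7)^2=0, (9-6)^2=9, (2-2)^2=0
sum(d^2) = 20.
Step 3: rho = 1 - 6*20 / (9*(9^2 - 1)) = 1 - 120/720 = 0.833333.
Step 4: Under H0, t = rho * sqrt((n-2)/(1-rho^2)) = 3.9886 ~ t(7).
Step 5: Two-sided p-value from the t-distribution with 7 df = 0.005266.
Step 6: alpha = 0.05. reject H0.

rho = 0.8333, p = 0.005266, reject H0 at alpha = 0.05.


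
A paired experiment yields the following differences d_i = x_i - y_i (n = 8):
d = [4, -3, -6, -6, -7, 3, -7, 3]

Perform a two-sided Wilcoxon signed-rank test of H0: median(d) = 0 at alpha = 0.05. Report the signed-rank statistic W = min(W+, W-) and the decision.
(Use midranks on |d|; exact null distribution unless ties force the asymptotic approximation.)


Step 1: Drop any zero differences (none here) and take |d_i|.
|d| = [4, 3, 6, 6, 7, 3, 7, 3]
Step 2: Midrank |d_i| (ties get averaged ranks).
ranks: |4|->4, |3|->2, |6|->5.5, |6|->5.5, |7|->7.5, |3|->2, |7|->7.5, |3|->2
Step 3: Attach original signs; sum ranks with positive sign and with negative sign.
W+ = 4 + 2 + 2 = 8
W- = 2 + 5.5 + 5.5 + 7.5 + 7.5 = 28
(Check: W+ + W- = 36 should equal n(n+1)/2 = 36.)
Step 4: Test statistic W = min(W+, W-) = 8.
Step 5: Ties in |d|, so use the tie-corrected normal approximation.
        E[W] = n(n+1)/4 = 8*9/4 = 18.
        Tie groups: |d|=3 (t=3), |d|=6 (t=2), |d|=7 (t=2); sum(t^3 - t) = 36.
        Var[W] = n(n+1)(2n+1)/24 - sum(t^3-t)/48 = 1224/24 - 36/48 = 50.25.
        z = (W - E[W]) / sqrt(Var[W]) = (8 - 18) / 7.0887 = -1.4107.
        Two-sided p = 2*Phi(z) = 0.158336.
Step 6: alpha = 0.05. fail to reject H0.

W+ = 8, W- = 28, W = min = 8, p = 0.158336, fail to reject H0.


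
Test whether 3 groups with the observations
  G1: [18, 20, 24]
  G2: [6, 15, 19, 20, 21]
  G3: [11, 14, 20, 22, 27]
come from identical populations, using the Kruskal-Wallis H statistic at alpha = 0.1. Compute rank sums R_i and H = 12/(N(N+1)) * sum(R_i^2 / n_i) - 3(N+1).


Step 1: Combine all N = 13 observations and assign midranks.
sorted (value, group, rank): (6,G2,1), (11,G3,2), (14,G3,3), (15,G2,4), (18,G1,5), (19,G2,6), (20,G1,8), (20,G2,8), (20,G3,8), (21,G2,10), (22,G3,11), (24,G1,12), (27,G3,13)
Step 2: Sum ranks within each group.
R_1 = 25 (n_1 = 3)
R_2 = 29 (n_2 = 5)
R_3 = 37 (n_3 = 5)
Step 3: H = 12/(N(N+1)) * sum(R_i^2/n_i) - 3(N+1)
     = 12/(13*14) * (25^2/3 + 29^2/5 + 37^2/5) - 3*14
     = 0.065934 * 650.333 - 42
     = 0.879121.
Step 4: Ties present; correction factor C = 1 - 24/(13^3 - 13) = 0.989011. Corrected H = 0.879121 / 0.989011 = 0.888889.
Step 5: Under H0, H ~ chi^2(2); p-value = 0.641180.
Step 6: alpha = 0.1. fail to reject H0.

H = 0.8889, df = 2, p = 0.641180, fail to reject H0.


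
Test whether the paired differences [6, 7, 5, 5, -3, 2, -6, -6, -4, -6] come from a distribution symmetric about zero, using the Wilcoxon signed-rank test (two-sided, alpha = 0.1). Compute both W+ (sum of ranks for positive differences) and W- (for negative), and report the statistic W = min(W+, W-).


Step 1: Drop any zero differences (none here) and take |d_i|.
|d| = [6, 7, 5, 5, 3, 2, 6, 6, 4, 6]
Step 2: Midrank |d_i| (ties get averaged ranks).
ranks: |6|->7.5, |7|->10, |5|->4.5, |5|->4.5, |3|->2, |2|->1, |6|->7.5, |6|->7.5, |4|->3, |6|->7.5
Step 3: Attach original signs; sum ranks with positive sign and with negative sign.
W+ = 7.5 + 10 + 4.5 + 4.5 + 1 = 27.5
W- = 2 + 7.5 + 7.5 + 3 + 7.5 = 27.5
(Check: W+ + W- = 55 should equal n(n+1)/2 = 55.)
Step 4: Test statistic W = min(W+, W-) = 27.5.
Step 5: Ties in |d|, so use the tie-corrected normal approximation.
        E[W] = n(n+1)/4 = 10*11/4 = 27.5.
        Tie groups: |d|=5 (t=2), |d|=6 (t=4); sum(t^3 - t) = 66.
        Var[W] = n(n+1)(2n+1)/24 - sum(t^3-t)/48 = 2310/24 - 66/48 = 94.875.
        z = (W - E[W]) / sqrt(Var[W]) = (27.5 - 27.5) / 9.7404 = 0.0000.
        Two-sided p = 2*Phi(z) = 1.000000.
Step 6: alpha = 0.1. fail to reject H0.

W+ = 27.5, W- = 27.5, W = min = 27.5, p = 1.000000, fail to reject H0.


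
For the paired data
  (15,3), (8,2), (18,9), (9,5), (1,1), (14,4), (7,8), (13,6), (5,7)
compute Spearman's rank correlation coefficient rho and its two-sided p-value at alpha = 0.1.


Step 1: Rank x and y separately (midranks; no ties here).
rank(x): 15->8, 8->4, 18->9, 9->5, 1->1, 14->7, 7->3, 13->6, 5->2
rank(y): 3->3, 2->2, 9->9, 5->5, 1->1, 4->4, 8->8, 6->6, 7->7
Step 2: d_i = R_x(i) - R_y(i); compute d_i^2.
  (8-3)^2=25, (4-2)^2=4, (9-9)^2=0, (5-5)^2=0, (1-1)^2=0, (7-4)^2=9, (3-8)^2=25, (6-6)^2=0, (2-7)^2=25
sum(d^2) = 88.
Step 3: rho = 1 - 6*88 / (9*(9^2 - 1)) = 1 - 528/720 = 0.266667.
Step 4: Under H0, t = rho * sqrt((n-2)/(1-rho^2)) = 0.7320 ~ t(7).
Step 5: Two-sided p-value from the t-distribution with 7 df = 0.487922.
Step 6: alpha = 0.1. fail to reject H0.

rho = 0.2667, p = 0.487922, fail to reject H0 at alpha = 0.1.


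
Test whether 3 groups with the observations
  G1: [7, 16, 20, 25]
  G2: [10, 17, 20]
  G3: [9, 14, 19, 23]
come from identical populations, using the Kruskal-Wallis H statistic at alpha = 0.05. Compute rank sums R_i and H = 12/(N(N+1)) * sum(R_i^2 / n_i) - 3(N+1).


Step 1: Combine all N = 11 observations and assign midranks.
sorted (value, group, rank): (7,G1,1), (9,G3,2), (10,G2,3), (14,G3,4), (16,G1,5), (17,G2,6), (19,G3,7), (20,G1,8.5), (20,G2,8.5), (23,G3,10), (25,G1,11)
Step 2: Sum ranks within each group.
R_1 = 25.5 (n_1 = 4)
R_2 = 17.5 (n_2 = 3)
R_3 = 23 (n_3 = 4)
Step 3: H = 12/(N(N+1)) * sum(R_i^2/n_i) - 3(N+1)
     = 12/(11*12) * (25.5^2/4 + 17.5^2/3 + 23^2/4) - 3*12
     = 0.090909 * 396.896 - 36
     = 0.081439.
Step 4: Ties present; correction factor C = 1 - 6/(11^3 - 11) = 0.995455. Corrected H = 0.081439 / 0.995455 = 0.081811.
Step 5: Under H0, H ~ chi^2(2); p-value = 0.959920.
Step 6: alpha = 0.05. fail to reject H0.

H = 0.0818, df = 2, p = 0.959920, fail to reject H0.


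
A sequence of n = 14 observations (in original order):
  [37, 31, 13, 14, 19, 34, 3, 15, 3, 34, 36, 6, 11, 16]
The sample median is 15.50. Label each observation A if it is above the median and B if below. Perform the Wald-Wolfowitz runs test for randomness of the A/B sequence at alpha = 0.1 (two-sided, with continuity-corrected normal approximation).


Step 1: Compute median = 15.50; label A = above, B = below.
Labels in order: AABBAABBBAABBA  (n_A = 7, n_B = 7)
Step 2: Count runs R = 7.
Step 3: Under H0 (random ordering), E[R] = 2*n_A*n_B/(n_A+n_B) + 1 = 2*7*7/14 + 1 = 8.0000.
        Var[R] = 2*n_A*n_B*(2*n_A*n_B - n_A - n_B) / ((n_A+n_B)^2 * (n_A+n_B-1)) = 8232/2548 = 3.2308.
        SD[R] = 1.7974.
Step 4: Continuity-corrected z = (R + 0.5 - E[R]) / SD[R] = (7 + 0.5 - 8.0000) / 1.7974 = -0.2782.
Step 5: Two-sided p-value via normal approximation = 2*(1 - Phi(|z|)) = 0.780879.
Step 6: alpha = 0.1. fail to reject H0.

R = 7, z = -0.2782, p = 0.780879, fail to reject H0.


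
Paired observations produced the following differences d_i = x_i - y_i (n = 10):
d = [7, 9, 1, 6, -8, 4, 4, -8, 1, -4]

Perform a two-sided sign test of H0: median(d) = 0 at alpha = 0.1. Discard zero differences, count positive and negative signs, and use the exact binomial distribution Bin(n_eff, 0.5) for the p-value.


Step 1: Discard zero differences. Original n = 10; n_eff = number of nonzero differences = 10.
Nonzero differences (with sign): +7, +9, +1, +6, -8, +4, +4, -8, +1, -4
Step 2: Count signs: positive = 7, negative = 3.
Step 3: Under H0: P(positive) = 0.5, so the number of positives S ~ Bin(10, 0.5).
Step 4: Two-sided exact p-value = sum of Bin(10,0.5) probabilities at or below the observed probability = 0.343750.
Step 5: alpha = 0.1. fail to reject H0.

n_eff = 10, pos = 7, neg = 3, p = 0.343750, fail to reject H0.
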